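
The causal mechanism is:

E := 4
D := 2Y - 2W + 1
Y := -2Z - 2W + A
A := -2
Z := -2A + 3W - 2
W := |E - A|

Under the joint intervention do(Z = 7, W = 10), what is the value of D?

-91

The joint intervention fixes Z = 7, W = 10, removing each variable's own equation.
Y = -2Z - 2W + A  [with Z=7, W=10, A=-2]  = -36
D = 2Y - 2W + 1  [with Y=-36, W=10]  = -91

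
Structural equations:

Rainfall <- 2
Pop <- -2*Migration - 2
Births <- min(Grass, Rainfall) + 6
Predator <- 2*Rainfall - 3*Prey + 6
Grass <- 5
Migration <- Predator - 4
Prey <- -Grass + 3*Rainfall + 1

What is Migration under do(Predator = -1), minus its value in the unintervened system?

-5

Under do(Predator=-1), the mechanism Predator <- 2*Rainfall - 3*Prey + 6 is discarded; Predator is fixed at -1.
Migration = Predator - 4  [with Predator=-1]  = -5
Without intervention: Prey = -Grass + 3*Rainfall + 1  [with Grass=5, Rainfall=2]  = 2; Predator = 2*Rainfall - 3*Prey + 6  [with Rainfall=2, Prey=2]  = 4; Migration = Predator - 4  [with Predator=4]  = 0.
Change = -5 − 0 = -5.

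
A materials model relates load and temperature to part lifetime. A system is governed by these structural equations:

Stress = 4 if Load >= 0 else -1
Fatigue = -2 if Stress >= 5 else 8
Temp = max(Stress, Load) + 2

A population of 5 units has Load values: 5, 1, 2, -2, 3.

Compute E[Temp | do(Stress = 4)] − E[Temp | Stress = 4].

-0.05

Every unit gets Stress=4 under the intervention. Temp values become 7, 6, 6, 6, 6; E[Temp|do(Stress=4)] = 6.2.
E[Temp|Stress=4] averages over only the 4 units with Stress=4 (Load = 5, 1, 2, 3): Temp = 7, 6, 6, 6, mean 6.25.
Difference = 6.2 − 6.25 = -0.05.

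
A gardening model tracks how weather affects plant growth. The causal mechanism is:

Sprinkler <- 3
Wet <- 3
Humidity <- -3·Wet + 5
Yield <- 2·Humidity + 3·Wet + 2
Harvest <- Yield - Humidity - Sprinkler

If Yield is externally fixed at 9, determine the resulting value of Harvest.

10

Intervening sets Yield = 9 and removes its equation (Yield <- 2·Humidity + 3·Wet + 2).
Humidity = -3·Wet + 5  [with Wet=3]  = -4
Harvest = Yield - Humidity - Sprinkler  [with Yield=9, Humidity=-4, Sprinkler=3]  = 10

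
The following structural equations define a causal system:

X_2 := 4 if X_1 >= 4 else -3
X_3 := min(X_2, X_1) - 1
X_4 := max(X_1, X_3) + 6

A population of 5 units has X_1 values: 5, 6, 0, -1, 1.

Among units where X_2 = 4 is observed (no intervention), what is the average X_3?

3

Observing X_2=4 restricts to units where X_2's equation naturally yields 4: X_1 ∈ {5, 6}. In that subpopulation X_3 = 3, 3, mean 3.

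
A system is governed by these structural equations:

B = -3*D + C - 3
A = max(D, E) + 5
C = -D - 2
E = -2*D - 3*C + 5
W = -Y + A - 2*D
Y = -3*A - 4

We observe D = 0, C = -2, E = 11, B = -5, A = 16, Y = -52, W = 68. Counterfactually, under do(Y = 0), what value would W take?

16

Intervening sets Y = 0 and removes its equation (Y = -3*A - 4).
C = -D - 2  [with D=0]  = -2
E = -2*D - 3*C + 5  [with D=0, C=-2]  = 11
A = max(D, E) + 5  [with D=0, E=11]  = 16
W = -Y + A - 2*D  [with Y=0, A=16, D=0]  = 16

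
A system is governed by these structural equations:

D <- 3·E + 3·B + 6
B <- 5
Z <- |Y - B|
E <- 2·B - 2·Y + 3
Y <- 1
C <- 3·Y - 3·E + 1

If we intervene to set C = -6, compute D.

Intervening sets C = -6 and removes its equation (C <- 3·Y - 3·E + 1).
No directed path runs from C to D, so D keeps its natural value.
E = 2·B - 2·Y + 3  [with B=5, Y=1]  = 11
D = 3·E + 3·B + 6  [with E=11, B=5]  = 54

54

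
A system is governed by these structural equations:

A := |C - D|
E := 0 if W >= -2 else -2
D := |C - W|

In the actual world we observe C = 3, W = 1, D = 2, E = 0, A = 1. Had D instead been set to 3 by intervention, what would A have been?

0

do(D=3) replaces the equation D := |C - W| with the constant D = 3.
A = |C - D|  [with C=3, D=3]  = 0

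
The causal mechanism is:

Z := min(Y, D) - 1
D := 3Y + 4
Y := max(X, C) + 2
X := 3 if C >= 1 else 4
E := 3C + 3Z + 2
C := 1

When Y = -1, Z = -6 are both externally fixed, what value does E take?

-13

Setting Y = -1, Z = -6 by intervention discards those variables' equations.
E = 3C + 3Z + 2  [with C=1, Z=-6]  = -13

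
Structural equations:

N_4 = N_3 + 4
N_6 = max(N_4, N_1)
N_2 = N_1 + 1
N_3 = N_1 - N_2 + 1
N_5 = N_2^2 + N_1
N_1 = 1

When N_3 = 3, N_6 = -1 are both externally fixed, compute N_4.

7

Setting N_3 = 3, N_6 = -1 by intervention discards those variables' equations.
N_4 = N_3 + 4  [with N_3=3]  = 7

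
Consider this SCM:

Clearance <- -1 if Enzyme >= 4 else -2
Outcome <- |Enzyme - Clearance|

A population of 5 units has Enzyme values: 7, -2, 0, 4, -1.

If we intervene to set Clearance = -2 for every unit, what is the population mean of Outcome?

The intervention sets Clearance=-2 in all 5 units regardless of Enzyme. Recomputing Outcome per unit gives 9, 0, 2, 6, 1; average 3.6.

3.6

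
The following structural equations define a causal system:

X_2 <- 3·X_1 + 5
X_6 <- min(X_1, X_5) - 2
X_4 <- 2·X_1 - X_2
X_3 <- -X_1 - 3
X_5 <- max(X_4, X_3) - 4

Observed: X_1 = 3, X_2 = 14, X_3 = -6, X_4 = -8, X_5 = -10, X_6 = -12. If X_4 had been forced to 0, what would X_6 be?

Under do(X_4=0), the mechanism X_4 <- 2·X_1 - X_2 is discarded; X_4 is fixed at 0.
X_3 = -X_1 - 3  [with X_1=3]  = -6
X_5 = max(X_4, X_3) - 4  [with X_4=0, X_3=-6]  = -4
X_6 = min(X_1, X_5) - 2  [with X_1=3, X_5=-4]  = -6

-6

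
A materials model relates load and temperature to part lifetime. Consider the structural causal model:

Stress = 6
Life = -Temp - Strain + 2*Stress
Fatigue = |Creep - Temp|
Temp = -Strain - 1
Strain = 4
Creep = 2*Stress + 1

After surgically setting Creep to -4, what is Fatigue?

1

Intervening sets Creep = -4 and removes its equation (Creep = 2*Stress + 1).
Temp = -Strain - 1  [with Strain=4]  = -5
Fatigue = |Creep - Temp|  [with Creep=-4, Temp=-5]  = 1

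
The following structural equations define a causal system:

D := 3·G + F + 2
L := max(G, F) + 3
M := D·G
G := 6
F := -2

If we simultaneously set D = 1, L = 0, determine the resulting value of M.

6

The joint intervention fixes D = 1, L = 0, removing each variable's own equation.
M = D·G  [with D=1, G=6]  = 6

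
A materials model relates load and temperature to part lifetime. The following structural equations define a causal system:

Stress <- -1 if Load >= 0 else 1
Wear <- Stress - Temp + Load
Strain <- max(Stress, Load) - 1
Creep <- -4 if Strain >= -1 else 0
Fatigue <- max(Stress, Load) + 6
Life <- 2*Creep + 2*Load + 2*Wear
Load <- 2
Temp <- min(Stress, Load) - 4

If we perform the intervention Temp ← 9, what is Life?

do(Temp=9) replaces the equation Temp <- min(Stress, Load) - 4 with the constant Temp = 9.
Stress = -1 if Load >= 0 else 1  [with Load=2]  = -1
Strain = max(Stress, Load) - 1  [with Stress=-1, Load=2]  = 1
Creep = -4 if Strain >= -1 else 0  [with Strain=1]  = -4
Wear = Stress - Temp + Load  [with Stress=-1, Temp=9, Load=2]  = -8
Life = 2*Creep + 2*Load + 2*Wear  [with Creep=-4, Load=2, Wear=-8]  = -20

-20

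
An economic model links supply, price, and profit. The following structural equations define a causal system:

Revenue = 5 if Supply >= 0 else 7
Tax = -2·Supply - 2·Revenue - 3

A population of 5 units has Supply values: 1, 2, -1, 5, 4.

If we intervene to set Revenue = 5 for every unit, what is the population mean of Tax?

Every unit gets Revenue=5 under the intervention. Tax values become -15, -17, -11, -23, -21; E[Tax|do(Revenue=5)] = -17.4.

-17.4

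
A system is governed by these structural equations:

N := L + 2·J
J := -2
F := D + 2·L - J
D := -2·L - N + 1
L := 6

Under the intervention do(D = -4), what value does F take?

10

Intervening sets D = -4 and removes its equation (D := -2·L - N + 1).
F = D + 2·L - J  [with D=-4, L=6, J=-2]  = 10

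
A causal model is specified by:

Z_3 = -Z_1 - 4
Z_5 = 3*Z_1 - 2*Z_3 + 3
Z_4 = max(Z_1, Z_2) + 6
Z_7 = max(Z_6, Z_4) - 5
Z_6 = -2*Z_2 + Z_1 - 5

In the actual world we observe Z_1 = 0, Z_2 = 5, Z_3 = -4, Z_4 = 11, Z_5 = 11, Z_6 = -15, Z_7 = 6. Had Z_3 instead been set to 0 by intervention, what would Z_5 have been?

3

do(Z_3=0) replaces the equation Z_3 = -Z_1 - 4 with the constant Z_3 = 0.
Z_5 = 3*Z_1 - 2*Z_3 + 3  [with Z_1=0, Z_3=0]  = 3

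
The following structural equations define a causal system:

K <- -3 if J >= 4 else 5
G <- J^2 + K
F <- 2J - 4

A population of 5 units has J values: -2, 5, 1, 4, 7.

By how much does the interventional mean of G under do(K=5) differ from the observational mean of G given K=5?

16.5

do(K=5) breaks K's dependence on J. With K=5 fixed, G across the units is 9, 30, 6, 21, 54, mean 24.
Conditioning on K=5 selects the 2 unit(s) with J ∈ {-2, 1}. Their G values: 9, 6. Mean = 7.5.
Difference = 24 − 7.5 = 16.5.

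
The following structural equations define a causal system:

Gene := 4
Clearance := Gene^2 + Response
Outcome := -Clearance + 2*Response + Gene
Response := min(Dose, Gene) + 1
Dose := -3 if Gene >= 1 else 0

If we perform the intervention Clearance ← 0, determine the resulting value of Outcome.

Intervening sets Clearance = 0 and removes its equation (Clearance := Gene^2 + Response).
Dose = -3 if Gene >= 1 else 0  [with Gene=4]  = -3
Response = min(Dose, Gene) + 1  [with Dose=-3, Gene=4]  = -2
Outcome = -Clearance + 2*Response + Gene  [with Clearance=0, Response=-2, Gene=4]  = 0

0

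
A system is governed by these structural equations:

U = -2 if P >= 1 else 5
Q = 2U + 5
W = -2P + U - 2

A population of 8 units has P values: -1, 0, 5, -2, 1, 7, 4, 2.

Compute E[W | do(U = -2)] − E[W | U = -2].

3.6

Every unit gets U=-2 under the intervention. W values become -2, -4, -14, 0, -6, -18, -12, -8; E[W|do(U=-2)] = -8.
E[W|U=-2] averages over only the 5 units with U=-2 (P = 5, 1, 7, 4, 2): W = -14, -6, -18, -12, -8, mean -11.6.
Difference = -8 − (-11.6) = 3.6.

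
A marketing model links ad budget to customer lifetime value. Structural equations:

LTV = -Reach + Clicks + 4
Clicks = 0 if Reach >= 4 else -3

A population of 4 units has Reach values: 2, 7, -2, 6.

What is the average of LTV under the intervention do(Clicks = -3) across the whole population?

-2.25

Under do(Clicks=-3), Clicks's equation is replaced by Clicks=-3 for every unit. Per-unit LTV: -1, -6, 3, -5. Mean = -2.25.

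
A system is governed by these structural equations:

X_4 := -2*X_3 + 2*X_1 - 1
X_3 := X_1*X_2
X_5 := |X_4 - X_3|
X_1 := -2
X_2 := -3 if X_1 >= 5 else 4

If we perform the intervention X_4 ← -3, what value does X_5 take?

Intervening sets X_4 = -3 and removes its equation (X_4 := -2*X_3 + 2*X_1 - 1).
X_2 = -3 if X_1 >= 5 else 4  [with X_1=-2]  = 4
X_3 = X_1*X_2  [with X_1=-2, X_2=4]  = -8
X_5 = |X_4 - X_3|  [with X_4=-3, X_3=-8]  = 5

5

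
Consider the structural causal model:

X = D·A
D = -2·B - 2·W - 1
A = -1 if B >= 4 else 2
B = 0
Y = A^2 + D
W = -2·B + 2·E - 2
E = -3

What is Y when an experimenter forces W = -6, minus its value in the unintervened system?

-4

The intervention breaks the incoming arrows to W: W = -2·B + 2·E - 2 no longer applies, and W = -6.
A = -1 if B >= 4 else 2  [with B=0]  = 2
D = -2·B - 2·W - 1  [with B=0, W=-6]  = 11
Y = A^2 + D  [with A=2, D=11]  = 15
Without intervention: W = -2·B + 2·E - 2  [with B=0, E=-3]  = -8; A = -1 if B >= 4 else 2  [with B=0]  = 2; D = -2·B - 2·W - 1  [with B=0, W=-8]  = 15; Y = A^2 + D  [with A=2, D=15]  = 19.
Change = 15 − 19 = -4.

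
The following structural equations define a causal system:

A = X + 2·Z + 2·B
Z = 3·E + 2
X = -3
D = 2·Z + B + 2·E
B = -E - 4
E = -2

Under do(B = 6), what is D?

-6

Under do(B=6), the mechanism B = -E - 4 is discarded; B is fixed at 6.
Z = 3·E + 2  [with E=-2]  = -4
D = 2·Z + B + 2·E  [with Z=-4, B=6, E=-2]  = -6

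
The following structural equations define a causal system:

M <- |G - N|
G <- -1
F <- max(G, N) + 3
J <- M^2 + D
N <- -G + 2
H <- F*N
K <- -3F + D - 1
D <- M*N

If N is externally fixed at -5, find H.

-10

do(N=-5) replaces the equation N <- -G + 2 with the constant N = -5.
F = max(G, N) + 3  [with G=-1, N=-5]  = 2
H = F*N  [with F=2, N=-5]  = -10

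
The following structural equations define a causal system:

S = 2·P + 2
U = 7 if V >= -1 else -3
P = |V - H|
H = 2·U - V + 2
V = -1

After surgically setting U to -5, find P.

Under do(U=-5), the mechanism U = 7 if V >= -1 else -3 is discarded; U is fixed at -5.
H = 2·U - V + 2  [with U=-5, V=-1]  = -7
P = |V - H|  [with V=-1, H=-7]  = 6

6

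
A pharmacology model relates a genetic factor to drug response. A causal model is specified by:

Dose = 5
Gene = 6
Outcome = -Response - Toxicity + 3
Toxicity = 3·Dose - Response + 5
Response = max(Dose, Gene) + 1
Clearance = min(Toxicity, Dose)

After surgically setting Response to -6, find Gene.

Under do(Response=-6), the mechanism Response = max(Dose, Gene) + 1 is discarded; Response is fixed at -6.
Gene is not downstream of the intervention, so its value is determined by the original equations.

6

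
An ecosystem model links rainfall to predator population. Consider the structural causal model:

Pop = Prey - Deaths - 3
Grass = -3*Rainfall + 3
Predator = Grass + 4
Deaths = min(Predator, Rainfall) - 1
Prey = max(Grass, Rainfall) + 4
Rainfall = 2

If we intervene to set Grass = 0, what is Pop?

Under do(Grass=0), the mechanism Grass = -3*Rainfall + 3 is discarded; Grass is fixed at 0.
Prey = max(Grass, Rainfall) + 4  [with Grass=0, Rainfall=2]  = 6
Predator = Grass + 4  [with Grass=0]  = 4
Deaths = min(Predator, Rainfall) - 1  [with Predator=4, Rainfall=2]  = 1
Pop = Prey - Deaths - 3  [with Prey=6, Deaths=1]  = 2

2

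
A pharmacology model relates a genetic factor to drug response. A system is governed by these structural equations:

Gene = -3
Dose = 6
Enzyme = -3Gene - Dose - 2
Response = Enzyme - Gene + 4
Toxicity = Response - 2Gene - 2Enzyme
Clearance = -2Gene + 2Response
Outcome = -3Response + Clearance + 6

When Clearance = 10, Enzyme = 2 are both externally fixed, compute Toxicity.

11

Under do(Clearance = 10, Enzyme = 2), each intervened variable's structural equation is replaced by its fixed value.
Response = Enzyme - Gene + 4  [with Enzyme=2, Gene=-3]  = 9
Toxicity = Response - 2Gene - 2Enzyme  [with Response=9, Gene=-3, Enzyme=2]  = 11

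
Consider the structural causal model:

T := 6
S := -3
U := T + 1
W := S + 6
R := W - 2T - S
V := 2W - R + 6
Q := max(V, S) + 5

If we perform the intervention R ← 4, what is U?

do(R=4) replaces the equation R := W - 2T - S with the constant R = 4.
U is not downstream of the intervention, so its value is determined by the original equations.
U = T + 1  [with T=6]  = 7

7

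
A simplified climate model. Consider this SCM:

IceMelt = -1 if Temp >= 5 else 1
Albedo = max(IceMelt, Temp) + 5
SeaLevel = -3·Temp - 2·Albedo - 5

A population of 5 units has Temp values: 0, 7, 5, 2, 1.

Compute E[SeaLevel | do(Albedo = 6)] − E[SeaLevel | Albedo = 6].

-7.5

Under do(Albedo=6), Albedo's equation is replaced by Albedo=6 for every unit. Per-unit SeaLevel: -17, -38, -32, -23, -20. Mean = -26.
Conditioning on Albedo=6 selects the 2 unit(s) with Temp ∈ {0, 1}. Their SeaLevel values: -17, -20. Mean = -18.5.
Difference = -26 − (-18.5) = -7.5.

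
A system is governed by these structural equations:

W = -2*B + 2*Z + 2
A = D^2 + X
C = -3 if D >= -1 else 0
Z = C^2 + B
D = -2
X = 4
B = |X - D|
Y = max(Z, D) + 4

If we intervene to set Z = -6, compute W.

-22

Intervening sets Z = -6 and removes its equation (Z = C^2 + B).
B = |X - D|  [with X=4, D=-2]  = 6
W = -2*B + 2*Z + 2  [with B=6, Z=-6]  = -22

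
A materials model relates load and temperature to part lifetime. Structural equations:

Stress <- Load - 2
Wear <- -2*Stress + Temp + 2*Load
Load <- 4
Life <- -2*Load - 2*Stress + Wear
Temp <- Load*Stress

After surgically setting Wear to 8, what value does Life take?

-4

Intervening sets Wear = 8 and removes its equation (Wear <- -2*Stress + Temp + 2*Load).
Stress = Load - 2  [with Load=4]  = 2
Life = -2*Load - 2*Stress + Wear  [with Load=4, Stress=2, Wear=8]  = -4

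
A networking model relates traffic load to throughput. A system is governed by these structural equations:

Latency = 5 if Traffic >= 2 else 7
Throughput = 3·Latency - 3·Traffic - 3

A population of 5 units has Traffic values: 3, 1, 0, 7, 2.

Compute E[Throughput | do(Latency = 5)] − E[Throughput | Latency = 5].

Every unit gets Latency=5 under the intervention. Throughput values become 3, 9, 12, -9, 6; E[Throughput|do(Latency=5)] = 4.2.
Observing Latency=5 restricts to units where Latency's equation naturally yields 5: Traffic ∈ {3, 7, 2}. In that subpopulation Throughput = 3, -9, 6, mean 0.
Difference = 4.2 − 0 = 4.2.

4.2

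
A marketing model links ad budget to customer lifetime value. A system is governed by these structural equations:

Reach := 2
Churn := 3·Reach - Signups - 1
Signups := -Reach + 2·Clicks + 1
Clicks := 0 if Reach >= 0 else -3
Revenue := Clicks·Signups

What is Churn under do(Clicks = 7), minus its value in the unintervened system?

Under do(Clicks=7), the mechanism Clicks := 0 if Reach >= 0 else -3 is discarded; Clicks is fixed at 7.
Signups = -Reach + 2·Clicks + 1  [with Reach=2, Clicks=7]  = 13
Churn = 3·Reach - Signups - 1  [with Reach=2, Signups=13]  = -8
Without intervention: Clicks = 0 if Reach >= 0 else -3  [with Reach=2]  = 0; Signups = -Reach + 2·Clicks + 1  [with Reach=2, Clicks=0]  = -1; Churn = 3·Reach - Signups - 1  [with Reach=2, Signups=-1]  = 6.
Change = -8 − 6 = -14.

-14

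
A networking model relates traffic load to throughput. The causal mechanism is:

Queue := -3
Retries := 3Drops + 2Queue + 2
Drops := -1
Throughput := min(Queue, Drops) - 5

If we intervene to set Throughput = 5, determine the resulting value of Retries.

-7

Under do(Throughput=5), the mechanism Throughput := min(Queue, Drops) - 5 is discarded; Throughput is fixed at 5.
Since Retries is not a descendant of the intervened variable, it is unaffected.
Retries = 3Drops + 2Queue + 2  [with Drops=-1, Queue=-3]  = -7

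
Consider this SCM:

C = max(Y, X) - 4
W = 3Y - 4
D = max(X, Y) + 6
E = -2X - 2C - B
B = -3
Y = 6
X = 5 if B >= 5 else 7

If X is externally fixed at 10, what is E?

-29

The intervention breaks the incoming arrows to X: X = 5 if B >= 5 else 7 no longer applies, and X = 10.
C = max(Y, X) - 4  [with Y=6, X=10]  = 6
E = -2X - 2C - B  [with X=10, C=6, B=-3]  = -29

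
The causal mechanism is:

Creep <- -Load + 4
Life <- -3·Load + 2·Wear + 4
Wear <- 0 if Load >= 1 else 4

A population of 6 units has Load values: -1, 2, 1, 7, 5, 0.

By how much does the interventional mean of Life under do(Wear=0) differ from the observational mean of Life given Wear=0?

4.25

Under do(Wear=0), Wear's equation is replaced by Wear=0 for every unit. Per-unit Life: 7, -2, 1, -17, -11, 4. Mean = -3.
Conditioning on Wear=0 selects the 4 unit(s) with Load ∈ {2, 1, 7, 5}. Their Life values: -2, 1, -17, -11. Mean = -7.25.
Difference = -3 − (-7.25) = 4.25.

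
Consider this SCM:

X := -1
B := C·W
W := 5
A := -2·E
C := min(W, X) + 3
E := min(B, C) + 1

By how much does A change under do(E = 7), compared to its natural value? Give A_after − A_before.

-8

The intervention breaks the incoming arrows to E: E := min(B, C) + 1 no longer applies, and E = 7.
A = -2·E  [with E=7]  = -14
Without intervention: C = min(W, X) + 3  [with W=5, X=-1]  = 2; B = C·W  [with C=2, W=5]  = 10; E = min(B, C) + 1  [with B=10, C=2]  = 3; A = -2·E  [with E=3]  = -6.
Change = -14 − (-6) = -8.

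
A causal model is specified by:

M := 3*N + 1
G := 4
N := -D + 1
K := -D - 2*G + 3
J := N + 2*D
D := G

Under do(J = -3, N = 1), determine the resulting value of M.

4

The joint intervention fixes J = -3, N = 1, removing each variable's own equation.
M = 3*N + 1  [with N=1]  = 4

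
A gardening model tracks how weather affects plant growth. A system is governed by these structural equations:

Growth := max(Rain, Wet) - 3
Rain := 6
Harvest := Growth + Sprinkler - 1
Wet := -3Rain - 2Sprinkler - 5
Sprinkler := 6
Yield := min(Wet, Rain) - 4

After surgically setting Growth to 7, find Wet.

-35

Under do(Growth=7), the mechanism Growth := max(Rain, Wet) - 3 is discarded; Growth is fixed at 7.
Since Wet is not a descendant of the intervened variable, it is unaffected.
Wet = -3Rain - 2Sprinkler - 5  [with Rain=6, Sprinkler=6]  = -35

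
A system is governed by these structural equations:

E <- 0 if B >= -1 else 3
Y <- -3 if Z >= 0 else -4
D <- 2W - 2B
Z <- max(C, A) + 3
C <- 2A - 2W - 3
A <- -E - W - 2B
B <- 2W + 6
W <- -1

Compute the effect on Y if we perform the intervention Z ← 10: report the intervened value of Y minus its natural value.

Intervening sets Z = 10 and removes its equation (Z <- max(C, A) + 3).
Y = -3 if Z >= 0 else -4  [with Z=10]  = -3
Without intervention: B = 2W + 6  [with W=-1]  = 4; E = 0 if B >= -1 else 3  [with B=4]  = 0; A = -E - W - 2B  [with E=0, W=-1, B=4]  = -7; C = 2A - 2W - 3  [with A=-7, W=-1]  = -15; Z = max(C, A) + 3  [with C=-15, A=-7]  = -4; Y = -3 if Z >= 0 else -4  [with Z=-4]  = -4.
Change = -3 − (-4) = 1.

1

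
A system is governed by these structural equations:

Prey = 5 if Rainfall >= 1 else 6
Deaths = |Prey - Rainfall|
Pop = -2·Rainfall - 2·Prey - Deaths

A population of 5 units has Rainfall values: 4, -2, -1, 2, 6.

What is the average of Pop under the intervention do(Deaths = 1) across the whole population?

-15.4

do(Deaths=1) breaks Deaths's dependence on Rainfall. With Deaths=1 fixed, Pop across the units is -19, -9, -11, -15, -23, mean -15.4.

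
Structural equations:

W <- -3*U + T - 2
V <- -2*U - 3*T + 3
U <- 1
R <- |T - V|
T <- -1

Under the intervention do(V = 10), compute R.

11

Intervening sets V = 10 and removes its equation (V <- -2*U - 3*T + 3).
R = |T - V|  [with T=-1, V=10]  = 11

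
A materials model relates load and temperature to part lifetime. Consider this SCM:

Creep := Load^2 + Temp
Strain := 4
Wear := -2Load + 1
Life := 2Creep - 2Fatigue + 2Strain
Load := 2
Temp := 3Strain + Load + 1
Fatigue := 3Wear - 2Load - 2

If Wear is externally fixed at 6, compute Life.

22

Under do(Wear=6), the mechanism Wear := -2Load + 1 is discarded; Wear is fixed at 6.
Temp = 3Strain + Load + 1  [with Strain=4, Load=2]  = 15
Creep = Load^2 + Temp  [with Load=2, Temp=15]  = 19
Fatigue = 3Wear - 2Load - 2  [with Wear=6, Load=2]  = 12
Life = 2Creep - 2Fatigue + 2Strain  [with Creep=19, Fatigue=12, Strain=4]  = 22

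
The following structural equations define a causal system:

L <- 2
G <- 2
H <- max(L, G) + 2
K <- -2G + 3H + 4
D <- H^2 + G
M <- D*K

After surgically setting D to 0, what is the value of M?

The intervention breaks the incoming arrows to D: D <- H^2 + G no longer applies, and D = 0.
H = max(L, G) + 2  [with L=2, G=2]  = 4
K = -2G + 3H + 4  [with G=2, H=4]  = 12
M = D*K  [with D=0, K=12]  = 0

0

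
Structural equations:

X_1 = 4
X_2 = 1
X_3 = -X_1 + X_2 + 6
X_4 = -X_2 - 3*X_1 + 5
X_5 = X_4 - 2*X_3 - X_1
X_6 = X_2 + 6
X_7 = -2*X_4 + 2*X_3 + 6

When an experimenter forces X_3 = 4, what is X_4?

The intervention breaks the incoming arrows to X_3: X_3 = -X_1 + X_2 + 6 no longer applies, and X_3 = 4.
X_4 is not downstream of the intervention, so its value is determined by the original equations.
X_4 = -X_2 - 3*X_1 + 5  [with X_2=1, X_1=4]  = -8

-8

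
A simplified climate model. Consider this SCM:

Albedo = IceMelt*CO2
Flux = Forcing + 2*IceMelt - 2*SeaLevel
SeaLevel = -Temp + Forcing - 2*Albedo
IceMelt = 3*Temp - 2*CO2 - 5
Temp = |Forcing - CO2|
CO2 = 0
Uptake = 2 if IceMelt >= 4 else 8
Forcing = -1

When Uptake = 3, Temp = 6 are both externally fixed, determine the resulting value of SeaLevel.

-7

The joint intervention fixes Uptake = 3, Temp = 6, removing each variable's own equation.
IceMelt = 3*Temp - 2*CO2 - 5  [with Temp=6, CO2=0]  = 13
Albedo = IceMelt*CO2  [with IceMelt=13, CO2=0]  = 0
SeaLevel = -Temp + Forcing - 2*Albedo  [with Temp=6, Forcing=-1, Albedo=0]  = -7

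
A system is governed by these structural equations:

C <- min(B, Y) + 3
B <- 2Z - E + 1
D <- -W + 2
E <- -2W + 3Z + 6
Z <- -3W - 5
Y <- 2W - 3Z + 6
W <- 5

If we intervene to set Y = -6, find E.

do(Y=-6) replaces the equation Y <- 2W - 3Z + 6 with the constant Y = -6.
E is not downstream of the intervention, so its value is determined by the original equations.
Z = -3W - 5  [with W=5]  = -20
E = -2W + 3Z + 6  [with W=5, Z=-20]  = -64

-64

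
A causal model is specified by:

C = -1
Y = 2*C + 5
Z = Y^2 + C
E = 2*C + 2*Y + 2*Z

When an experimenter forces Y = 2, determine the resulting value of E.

Under do(Y=2), the mechanism Y = 2*C + 5 is discarded; Y is fixed at 2.
Z = Y^2 + C  [with Y=2, C=-1]  = 3
E = 2*C + 2*Y + 2*Z  [with C=-1, Y=2, Z=3]  = 8

8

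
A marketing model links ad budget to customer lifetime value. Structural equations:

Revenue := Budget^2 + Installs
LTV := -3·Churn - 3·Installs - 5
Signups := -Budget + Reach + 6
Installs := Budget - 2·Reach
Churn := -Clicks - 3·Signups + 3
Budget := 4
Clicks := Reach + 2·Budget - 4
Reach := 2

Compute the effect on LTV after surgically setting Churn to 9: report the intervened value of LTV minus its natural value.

Intervening sets Churn = 9 and removes its equation (Churn := -Clicks - 3·Signups + 3).
Installs = Budget - 2·Reach  [with Budget=4, Reach=2]  = 0
LTV = -3·Churn - 3·Installs - 5  [with Churn=9, Installs=0]  = -32
Without intervention: Clicks = Reach + 2·Budget - 4  [with Reach=2, Budget=4]  = 6; Installs = Budget - 2·Reach  [with Budget=4, Reach=2]  = 0; Signups = -Budget + Reach + 6  [with Budget=4, Reach=2]  = 4; Churn = -Clicks - 3·Signups + 3  [with Clicks=6, Signups=4]  = -15; LTV = -3·Churn - 3·Installs - 5  [with Churn=-15, Installs=0]  = 40.
Change = -32 − 40 = -72.

-72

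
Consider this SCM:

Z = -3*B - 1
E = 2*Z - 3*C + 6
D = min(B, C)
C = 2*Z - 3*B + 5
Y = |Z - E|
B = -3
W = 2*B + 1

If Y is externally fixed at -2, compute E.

Intervening sets Y = -2 and removes its equation (Y = |Z - E|).
Since E is not a descendant of the intervened variable, it is unaffected.
Z = -3*B - 1  [with B=-3]  = 8
C = 2*Z - 3*B + 5  [with Z=8, B=-3]  = 30
E = 2*Z - 3*C + 6  [with Z=8, C=30]  = -68

-68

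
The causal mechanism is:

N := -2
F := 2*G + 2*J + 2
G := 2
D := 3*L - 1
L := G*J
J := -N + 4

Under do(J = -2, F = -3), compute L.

Setting J = -2, F = -3 by intervention discards those variables' equations.
L = G*J  [with G=2, J=-2]  = -4

-4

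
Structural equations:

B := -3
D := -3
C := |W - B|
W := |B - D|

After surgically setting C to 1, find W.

Under do(C=1), the mechanism C := |W - B| is discarded; C is fixed at 1.
Since W is not a descendant of the intervened variable, it is unaffected.
W = |B - D|  [with B=-3, D=-3]  = 0

0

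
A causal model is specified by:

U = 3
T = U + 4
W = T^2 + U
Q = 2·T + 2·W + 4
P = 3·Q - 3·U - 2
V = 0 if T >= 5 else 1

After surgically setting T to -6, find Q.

Under do(T=-6), the mechanism T = U + 4 is discarded; T is fixed at -6.
W = T^2 + U  [with T=-6, U=3]  = 39
Q = 2·T + 2·W + 4  [with T=-6, W=39]  = 70

70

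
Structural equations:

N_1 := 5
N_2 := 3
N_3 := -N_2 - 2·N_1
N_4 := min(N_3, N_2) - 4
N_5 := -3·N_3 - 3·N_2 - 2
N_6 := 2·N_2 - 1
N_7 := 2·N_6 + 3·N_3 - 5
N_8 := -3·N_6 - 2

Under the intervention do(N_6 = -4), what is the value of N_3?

-13

do(N_6=-4) replaces the equation N_6 := 2·N_2 - 1 with the constant N_6 = -4.
N_3 is not downstream of the intervention, so its value is determined by the original equations.
N_3 = -N_2 - 2·N_1  [with N_2=3, N_1=5]  = -13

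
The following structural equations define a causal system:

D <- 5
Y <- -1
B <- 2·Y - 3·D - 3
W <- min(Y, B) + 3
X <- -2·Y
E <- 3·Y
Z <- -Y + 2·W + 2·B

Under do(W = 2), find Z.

The intervention breaks the incoming arrows to W: W <- min(Y, B) + 3 no longer applies, and W = 2.
B = 2·Y - 3·D - 3  [with Y=-1, D=5]  = -20
Z = -Y + 2·W + 2·B  [with Y=-1, W=2, B=-20]  = -35

-35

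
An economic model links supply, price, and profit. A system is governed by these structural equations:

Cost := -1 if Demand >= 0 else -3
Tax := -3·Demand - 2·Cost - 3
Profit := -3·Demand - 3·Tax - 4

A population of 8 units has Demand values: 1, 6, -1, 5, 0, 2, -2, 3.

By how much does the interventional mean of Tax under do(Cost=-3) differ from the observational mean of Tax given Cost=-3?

Under do(Cost=-3), Cost's equation is replaced by Cost=-3 for every unit. Per-unit Tax: 0, -15, 6, -12, 3, -3, 9, -6. Mean = -2.25.
Observing Cost=-3 restricts to units where Cost's equation naturally yields -3: Demand ∈ {-1, -2}. In that subpopulation Tax = 6, 9, mean 7.5.
Difference = -2.25 − 7.5 = -9.75.

-9.75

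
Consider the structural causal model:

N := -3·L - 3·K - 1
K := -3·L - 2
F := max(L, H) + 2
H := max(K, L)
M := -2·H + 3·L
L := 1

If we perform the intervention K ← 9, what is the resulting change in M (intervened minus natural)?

Under do(K=9), the mechanism K := -3·L - 2 is discarded; K is fixed at 9.
H = max(K, L)  [with K=9, L=1]  = 9
M = -2·H + 3·L  [with H=9, L=1]  = -15
Without intervention: K = -3·L - 2  [with L=1]  = -5; H = max(K, L)  [with K=-5, L=1]  = 1; M = -2·H + 3·L  [with H=1, L=1]  = 1.
Change = -15 − 1 = -16.

-16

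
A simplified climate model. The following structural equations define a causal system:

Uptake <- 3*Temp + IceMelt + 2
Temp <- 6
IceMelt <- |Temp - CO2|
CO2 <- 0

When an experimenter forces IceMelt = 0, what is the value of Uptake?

The intervention breaks the incoming arrows to IceMelt: IceMelt <- |Temp - CO2| no longer applies, and IceMelt = 0.
Uptake = 3*Temp + IceMelt + 2  [with Temp=6, IceMelt=0]  = 20

20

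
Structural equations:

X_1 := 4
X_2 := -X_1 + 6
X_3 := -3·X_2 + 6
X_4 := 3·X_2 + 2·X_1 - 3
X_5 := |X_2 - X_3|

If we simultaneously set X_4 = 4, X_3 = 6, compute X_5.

The joint intervention fixes X_4 = 4, X_3 = 6, removing each variable's own equation.
X_2 = -X_1 + 6  [with X_1=4]  = 2
X_5 = |X_2 - X_3|  [with X_2=2, X_3=6]  = 4

4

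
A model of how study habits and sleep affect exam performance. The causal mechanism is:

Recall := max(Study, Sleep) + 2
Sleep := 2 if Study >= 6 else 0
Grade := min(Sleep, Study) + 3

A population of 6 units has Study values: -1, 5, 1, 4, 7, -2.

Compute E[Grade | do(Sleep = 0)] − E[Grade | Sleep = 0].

0.1

do(Sleep=0) breaks Sleep's dependence on Study. With Sleep=0 fixed, Grade across the units is 2, 3, 3, 3, 3, 1, mean 2.5.
E[Grade|Sleep=0] averages over only the 5 units with Sleep=0 (Study = -1, 5, 1, 4, -2): Grade = 2, 3, 3, 3, 1, mean 2.4.
Difference = 2.5 − 2.4 = 0.1.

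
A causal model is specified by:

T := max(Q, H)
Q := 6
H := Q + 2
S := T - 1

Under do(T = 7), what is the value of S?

6

The intervention breaks the incoming arrows to T: T := max(Q, H) no longer applies, and T = 7.
S = T - 1  [with T=7]  = 6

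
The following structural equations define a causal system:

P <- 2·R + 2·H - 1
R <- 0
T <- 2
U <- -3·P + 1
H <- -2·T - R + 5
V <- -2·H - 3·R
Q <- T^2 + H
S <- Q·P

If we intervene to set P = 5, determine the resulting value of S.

25

The intervention breaks the incoming arrows to P: P <- 2·R + 2·H - 1 no longer applies, and P = 5.
H = -2·T - R + 5  [with T=2, R=0]  = 1
Q = T^2 + H  [with T=2, H=1]  = 5
S = Q·P  [with Q=5, P=5]  = 25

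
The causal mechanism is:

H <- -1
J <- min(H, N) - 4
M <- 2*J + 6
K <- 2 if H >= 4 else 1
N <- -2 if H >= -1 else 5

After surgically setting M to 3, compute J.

Under do(M=3), the mechanism M <- 2*J + 6 is discarded; M is fixed at 3.
Since J is not a descendant of the intervened variable, it is unaffected.
N = -2 if H >= -1 else 5  [with H=-1]  = -2
J = min(H, N) - 4  [with H=-1, N=-2]  = -6

-6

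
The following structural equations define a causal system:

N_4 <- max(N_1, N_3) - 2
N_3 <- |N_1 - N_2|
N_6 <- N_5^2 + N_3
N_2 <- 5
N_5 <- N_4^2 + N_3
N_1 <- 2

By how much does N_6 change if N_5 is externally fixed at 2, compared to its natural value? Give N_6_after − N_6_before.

-12

The intervention breaks the incoming arrows to N_5: N_5 <- N_4^2 + N_3 no longer applies, and N_5 = 2.
N_3 = |N_1 - N_2|  [with N_1=2, N_2=5]  = 3
N_6 = N_5^2 + N_3  [with N_5=2, N_3=3]  = 7
Without intervention: N_3 = |N_1 - N_2|  [with N_1=2, N_2=5]  = 3; N_4 = max(N_1, N_3) - 2  [with N_1=2, N_3=3]  = 1; N_5 = N_4^2 + N_3  [with N_4=1, N_3=3]  = 4; N_6 = N_5^2 + N_3  [with N_5=4, N_3=3]  = 19.
Change = 7 − 19 = -12.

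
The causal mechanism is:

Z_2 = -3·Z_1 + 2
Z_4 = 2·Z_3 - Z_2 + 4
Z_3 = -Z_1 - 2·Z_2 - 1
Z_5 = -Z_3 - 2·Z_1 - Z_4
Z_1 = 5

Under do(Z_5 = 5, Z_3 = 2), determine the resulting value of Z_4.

Under do(Z_5 = 5, Z_3 = 2), each intervened variable's structural equation is replaced by its fixed value.
Z_2 = -3·Z_1 + 2  [with Z_1=5]  = -13
Z_4 = 2·Z_3 - Z_2 + 4  [with Z_3=2, Z_2=-13]  = 21

21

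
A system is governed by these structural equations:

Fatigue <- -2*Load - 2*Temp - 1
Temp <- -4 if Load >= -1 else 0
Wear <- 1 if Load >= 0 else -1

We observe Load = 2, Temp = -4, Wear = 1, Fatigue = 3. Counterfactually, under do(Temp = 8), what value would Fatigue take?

Under do(Temp=8), the mechanism Temp <- -4 if Load >= -1 else 0 is discarded; Temp is fixed at 8.
Fatigue = -2*Load - 2*Temp - 1  [with Load=2, Temp=8]  = -21

-21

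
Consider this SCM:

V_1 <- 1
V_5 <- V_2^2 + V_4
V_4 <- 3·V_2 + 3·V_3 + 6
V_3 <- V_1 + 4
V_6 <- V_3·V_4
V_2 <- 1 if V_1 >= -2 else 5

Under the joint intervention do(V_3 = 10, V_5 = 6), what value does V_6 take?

390

Setting V_3 = 10, V_5 = 6 by intervention discards those variables' equations.
V_2 = 1 if V_1 >= -2 else 5  [with V_1=1]  = 1
V_4 = 3·V_2 + 3·V_3 + 6  [with V_2=1, V_3=10]  = 39
V_6 = V_3·V_4  [with V_3=10, V_4=39]  = 390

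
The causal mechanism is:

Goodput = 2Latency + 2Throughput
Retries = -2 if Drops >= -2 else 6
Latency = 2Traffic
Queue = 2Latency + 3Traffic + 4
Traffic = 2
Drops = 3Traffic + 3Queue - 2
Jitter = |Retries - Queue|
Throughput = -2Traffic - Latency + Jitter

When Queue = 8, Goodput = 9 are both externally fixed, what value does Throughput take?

2

Under do(Queue = 8, Goodput = 9), each intervened variable's structural equation is replaced by its fixed value.
Latency = 2Traffic  [with Traffic=2]  = 4
Drops = 3Traffic + 3Queue - 2  [with Traffic=2, Queue=8]  = 28
Retries = -2 if Drops >= -2 else 6  [with Drops=28]  = -2
Jitter = |Retries - Queue|  [with Retries=-2, Queue=8]  = 10
Throughput = -2Traffic - Latency + Jitter  [with Traffic=2, Latency=4, Jitter=10]  = 2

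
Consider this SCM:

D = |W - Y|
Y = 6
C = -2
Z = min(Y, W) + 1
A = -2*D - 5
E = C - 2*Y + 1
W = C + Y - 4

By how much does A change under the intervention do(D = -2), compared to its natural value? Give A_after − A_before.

Intervening sets D = -2 and removes its equation (D = |W - Y|).
A = -2*D - 5  [with D=-2]  = -1
Without intervention: W = C + Y - 4  [with C=-2, Y=6]  = 0; D = |W - Y|  [with W=0, Y=6]  = 6; A = -2*D - 5  [with D=6]  = -17.
Change = -1 − (-17) = 16.

16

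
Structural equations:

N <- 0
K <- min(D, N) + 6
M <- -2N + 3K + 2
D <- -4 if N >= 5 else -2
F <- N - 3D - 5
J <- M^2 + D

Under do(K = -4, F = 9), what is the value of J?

98

Setting K = -4, F = 9 by intervention discards those variables' equations.
D = -4 if N >= 5 else -2  [with N=0]  = -2
M = -2N + 3K + 2  [with N=0, K=-4]  = -10
J = M^2 + D  [with M=-10, D=-2]  = 98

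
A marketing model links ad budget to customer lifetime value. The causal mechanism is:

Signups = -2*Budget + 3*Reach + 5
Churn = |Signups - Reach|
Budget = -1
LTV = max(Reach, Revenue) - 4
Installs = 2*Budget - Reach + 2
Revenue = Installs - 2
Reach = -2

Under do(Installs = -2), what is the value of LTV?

-6

The intervention breaks the incoming arrows to Installs: Installs = 2*Budget - Reach + 2 no longer applies, and Installs = -2.
Revenue = Installs - 2  [with Installs=-2]  = -4
LTV = max(Reach, Revenue) - 4  [with Reach=-2, Revenue=-4]  = -6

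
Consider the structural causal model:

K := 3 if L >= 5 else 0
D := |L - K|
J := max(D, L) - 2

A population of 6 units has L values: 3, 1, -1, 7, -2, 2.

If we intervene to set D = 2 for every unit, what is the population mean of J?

Under do(D=2), D's equation is replaced by D=2 for every unit. Per-unit J: 1, 0, 0, 5, 0, 0. Mean = 1.

1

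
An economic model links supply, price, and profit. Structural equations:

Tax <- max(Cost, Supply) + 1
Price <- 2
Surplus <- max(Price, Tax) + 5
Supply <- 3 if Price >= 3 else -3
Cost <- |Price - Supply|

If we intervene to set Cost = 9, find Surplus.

15

do(Cost=9) replaces the equation Cost <- |Price - Supply| with the constant Cost = 9.
Supply = 3 if Price >= 3 else -3  [with Price=2]  = -3
Tax = max(Cost, Supply) + 1  [with Cost=9, Supply=-3]  = 10
Surplus = max(Price, Tax) + 5  [with Price=2, Tax=10]  = 15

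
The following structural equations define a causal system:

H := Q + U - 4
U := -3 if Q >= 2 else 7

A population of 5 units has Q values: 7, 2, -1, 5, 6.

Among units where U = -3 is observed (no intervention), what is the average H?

Observing U=-3 restricts to units where U's equation naturally yields -3: Q ∈ {7, 2, 5, 6}. In that subpopulation H = 0, -5, -2, -1, mean -2.

-2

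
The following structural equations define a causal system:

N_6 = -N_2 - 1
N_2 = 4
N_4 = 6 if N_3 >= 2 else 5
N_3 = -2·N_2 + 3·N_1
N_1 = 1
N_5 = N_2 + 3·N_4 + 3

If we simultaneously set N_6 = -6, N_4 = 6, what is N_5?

25

Setting N_6 = -6, N_4 = 6 by intervention discards those variables' equations.
N_5 = N_2 + 3·N_4 + 3  [with N_2=4, N_4=6]  = 25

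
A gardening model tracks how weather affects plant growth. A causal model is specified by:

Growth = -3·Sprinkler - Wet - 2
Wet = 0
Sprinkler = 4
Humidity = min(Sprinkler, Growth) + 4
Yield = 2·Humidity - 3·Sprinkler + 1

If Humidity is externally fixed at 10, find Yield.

9

Intervening sets Humidity = 10 and removes its equation (Humidity = min(Sprinkler, Growth) + 4).
Yield = 2·Humidity - 3·Sprinkler + 1  [with Humidity=10, Sprinkler=4]  = 9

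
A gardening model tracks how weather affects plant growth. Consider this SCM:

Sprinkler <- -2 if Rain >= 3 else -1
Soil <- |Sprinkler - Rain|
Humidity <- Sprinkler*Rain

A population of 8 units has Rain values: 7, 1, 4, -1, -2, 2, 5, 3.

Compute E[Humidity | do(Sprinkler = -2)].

The intervention sets Sprinkler=-2 in all 8 units regardless of Rain. Recomputing Humidity per unit gives -14, -2, -8, 2, 4, -4, -10, -6; average -4.75.

-4.75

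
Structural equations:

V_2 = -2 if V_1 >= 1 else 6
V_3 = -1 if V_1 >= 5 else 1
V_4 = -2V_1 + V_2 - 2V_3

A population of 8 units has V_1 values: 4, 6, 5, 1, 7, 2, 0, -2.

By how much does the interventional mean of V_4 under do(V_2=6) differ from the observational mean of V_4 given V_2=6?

-6.25

The intervention sets V_2=6 in all 8 units regardless of V_1. Recomputing V_4 per unit gives -4, -4, -2, 2, -6, 0, 4, 8; average -0.25.
Observing V_2=6 restricts to units where V_2's equation naturally yields 6: V_1 ∈ {0, -2}. In that subpopulation V_4 = 4, 8, mean 6.
Difference = -0.25 − 6 = -6.25.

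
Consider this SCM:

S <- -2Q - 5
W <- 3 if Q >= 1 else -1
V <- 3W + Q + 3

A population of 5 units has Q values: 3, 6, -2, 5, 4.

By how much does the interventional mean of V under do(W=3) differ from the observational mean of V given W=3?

-1.3

The intervention sets W=3 in all 5 units regardless of Q. Recomputing V per unit gives 15, 18, 10, 17, 16; average 15.2.
Conditioning on W=3 selects the 4 unit(s) with Q ∈ {3, 6, 5, 4}. Their V values: 15, 18, 17, 16. Mean = 16.5.
Difference = 15.2 − 16.5 = -1.3.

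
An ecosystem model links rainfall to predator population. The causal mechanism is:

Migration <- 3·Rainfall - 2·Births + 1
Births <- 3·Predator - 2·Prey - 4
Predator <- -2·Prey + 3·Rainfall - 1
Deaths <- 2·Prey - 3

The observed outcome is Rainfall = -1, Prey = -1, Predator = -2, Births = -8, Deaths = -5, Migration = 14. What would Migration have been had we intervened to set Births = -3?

Under do(Births=-3), the mechanism Births <- 3·Predator - 2·Prey - 4 is discarded; Births is fixed at -3.
Migration = 3·Rainfall - 2·Births + 1  [with Rainfall=-1, Births=-3]  = 4

4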